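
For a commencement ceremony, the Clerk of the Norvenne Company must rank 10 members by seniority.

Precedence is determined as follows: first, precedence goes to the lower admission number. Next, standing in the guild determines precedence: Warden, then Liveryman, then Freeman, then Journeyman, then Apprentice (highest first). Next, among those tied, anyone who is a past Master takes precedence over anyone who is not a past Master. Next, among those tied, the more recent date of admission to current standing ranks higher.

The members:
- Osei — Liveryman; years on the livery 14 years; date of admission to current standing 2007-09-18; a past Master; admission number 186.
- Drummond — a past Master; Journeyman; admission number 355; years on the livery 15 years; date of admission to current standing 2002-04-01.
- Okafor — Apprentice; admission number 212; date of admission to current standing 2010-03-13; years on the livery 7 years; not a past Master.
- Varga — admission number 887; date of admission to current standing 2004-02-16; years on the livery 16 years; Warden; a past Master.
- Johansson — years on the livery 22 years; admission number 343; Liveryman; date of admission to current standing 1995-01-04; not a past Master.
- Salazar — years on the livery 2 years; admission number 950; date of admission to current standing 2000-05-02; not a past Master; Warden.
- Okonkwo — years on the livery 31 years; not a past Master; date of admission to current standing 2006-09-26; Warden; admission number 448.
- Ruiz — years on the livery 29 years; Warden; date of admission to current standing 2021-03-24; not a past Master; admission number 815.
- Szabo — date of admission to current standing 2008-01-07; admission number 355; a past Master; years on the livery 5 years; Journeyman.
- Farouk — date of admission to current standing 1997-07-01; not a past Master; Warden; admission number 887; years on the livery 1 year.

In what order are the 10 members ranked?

Osei, Okafor, Johansson, Szabo, Drummond, Okonkwo, Ruiz, Varga, Farouk, Salazar

By admission number (lower first): Osei (186); then Okafor (212); then Johansson (343); then Szabo and Drummond (both 355); then Okonkwo (448); then Ruiz (815); then Varga and Farouk (both 887); then Salazar (950).
Szabo and Drummond are each Journeyman, so the next rule applies.
Szabo and Drummond are each a past Master, so the next rule applies.
Among Szabo and Drummond, by date of admission to current standing (later first): Szabo (2008-01-07) before Drummond (2002-04-01).
Varga and Farouk are each Warden, so the next rule applies.
Among Varga and Farouk, a past Master before not a past Master: Varga (a past Master) before Farouk (not a past Master).
Full order: Osei, Okafor, Johansson, Szabo, Drummond, Okonkwo, Ruiz, Varga, Farouk, Salazar.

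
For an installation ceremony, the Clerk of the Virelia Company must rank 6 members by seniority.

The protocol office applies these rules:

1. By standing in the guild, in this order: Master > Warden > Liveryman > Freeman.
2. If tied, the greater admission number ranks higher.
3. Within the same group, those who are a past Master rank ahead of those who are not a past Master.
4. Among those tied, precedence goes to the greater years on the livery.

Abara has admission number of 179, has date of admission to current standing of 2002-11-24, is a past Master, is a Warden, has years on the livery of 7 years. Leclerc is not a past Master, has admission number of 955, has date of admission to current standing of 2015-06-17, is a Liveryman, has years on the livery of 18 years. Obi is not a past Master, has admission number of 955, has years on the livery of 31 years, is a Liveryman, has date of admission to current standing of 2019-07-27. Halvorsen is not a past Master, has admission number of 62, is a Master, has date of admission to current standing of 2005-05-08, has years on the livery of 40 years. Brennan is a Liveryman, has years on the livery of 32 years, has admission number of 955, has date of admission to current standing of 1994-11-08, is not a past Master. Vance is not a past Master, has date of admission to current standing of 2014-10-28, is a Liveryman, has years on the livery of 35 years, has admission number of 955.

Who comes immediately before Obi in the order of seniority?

Brennan

By standing in the guild: Halvorsen (Master); then Abara (Warden); then Vance, Brennan, Obi and Leclerc (Liveryman).
Vance, Brennan, Obi and Leclerc all have admission number 955, so the next rule applies.
Vance, Brennan, Obi and Leclerc are each not a past Master, so the next rule applies.
Among Vance, Brennan, Obi and Leclerc, by years on the livery (higher first): Vance (35 years) before Brennan (32 years) before Obi (31 years) before Leclerc (18 years).
Order: Halvorsen, Abara, Vance, Brennan, Obi, Leclerc.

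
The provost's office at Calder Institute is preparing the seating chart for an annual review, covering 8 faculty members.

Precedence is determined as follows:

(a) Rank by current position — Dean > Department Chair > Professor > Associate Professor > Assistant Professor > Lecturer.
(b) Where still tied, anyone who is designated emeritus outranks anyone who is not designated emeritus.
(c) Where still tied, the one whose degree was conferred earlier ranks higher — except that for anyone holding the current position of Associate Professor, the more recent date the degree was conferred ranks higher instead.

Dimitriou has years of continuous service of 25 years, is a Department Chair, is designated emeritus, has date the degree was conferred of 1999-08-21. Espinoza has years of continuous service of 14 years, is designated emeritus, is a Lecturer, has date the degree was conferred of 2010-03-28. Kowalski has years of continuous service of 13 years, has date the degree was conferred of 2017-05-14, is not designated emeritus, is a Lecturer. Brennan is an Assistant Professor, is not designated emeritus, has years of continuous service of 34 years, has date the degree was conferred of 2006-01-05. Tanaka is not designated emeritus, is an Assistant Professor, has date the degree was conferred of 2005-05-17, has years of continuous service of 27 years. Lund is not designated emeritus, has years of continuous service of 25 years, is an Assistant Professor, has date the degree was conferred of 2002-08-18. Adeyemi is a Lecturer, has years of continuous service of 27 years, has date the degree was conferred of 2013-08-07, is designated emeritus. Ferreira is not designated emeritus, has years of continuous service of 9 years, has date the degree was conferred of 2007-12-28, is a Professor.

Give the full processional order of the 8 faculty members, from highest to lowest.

By current position: Dimitriou (Department Chair); then Ferreira (Professor); then Lund, Tanaka and Brennan (Assistant Professor); then Espinoza, Adeyemi and Kowalski (Lecturer).
Lund, Tanaka and Brennan are each not designated emeritus, so the next rule applies.
Among Lund, Tanaka and Brennan, by date the degree was conferred (earlier first): Lund (2002-08-18) before Tanaka (2005-05-17) before Brennan (2006-01-05).
Among Espinoza, Adeyemi and Kowalski, designated emeritus before not designated emeritus: Espinoza and Adeyemi (designated emeritus) before Kowalski (not designated emeritus).
Among Espinoza and Adeyemi, by date the degree was conferred (earlier first): Espinoza (2010-03-28) before Adeyemi (2013-08-07).
Full order: Dimitriou, Ferreira, Lund, Tanaka, Brennan, Espinoza, Adeyemi, Kowalski.

Dimitriou, Ferreira, Lund, Tanaka, Brennan, Espinoza, Adeyemi, Kowalski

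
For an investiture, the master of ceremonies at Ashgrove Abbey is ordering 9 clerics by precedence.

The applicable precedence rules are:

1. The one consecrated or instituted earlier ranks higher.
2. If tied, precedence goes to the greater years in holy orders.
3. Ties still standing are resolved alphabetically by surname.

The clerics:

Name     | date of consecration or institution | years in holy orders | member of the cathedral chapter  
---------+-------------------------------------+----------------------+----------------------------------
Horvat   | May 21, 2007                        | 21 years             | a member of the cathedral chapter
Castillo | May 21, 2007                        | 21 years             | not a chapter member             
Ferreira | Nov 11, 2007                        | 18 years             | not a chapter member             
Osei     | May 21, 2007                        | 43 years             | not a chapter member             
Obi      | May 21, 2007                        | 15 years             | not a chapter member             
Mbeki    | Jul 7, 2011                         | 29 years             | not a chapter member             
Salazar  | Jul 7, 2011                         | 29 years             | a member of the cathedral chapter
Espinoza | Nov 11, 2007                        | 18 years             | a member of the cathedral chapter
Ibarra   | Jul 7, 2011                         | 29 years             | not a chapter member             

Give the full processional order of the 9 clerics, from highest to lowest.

Osei, Castillo, Horvat, Obi, Espinoza, Ferreira, Ibarra, Mbeki, Salazar

By date of consecration or institution (earlier first): Osei, Castillo, Horvat and Obi (each May 21, 2007); then Espinoza and Ferreira (both Nov 11, 2007); then Ibarra, Mbeki and Salazar (each Jul 7, 2011).
Among Osei, Castillo, Horvat and Obi, by years in holy orders (higher first): Osei (43 years) before Castillo and Horvat (21 years) before Obi (15 years).
Among Castillo and Horvat, alphabetically by surname: Castillo before Horvat.
Espinoza and Ferreira both have years in holy orders 18 years, so the next rule applies.
Among Espinoza and Ferreira, alphabetically by surname: Espinoza before Ferreira.
Ibarra, Mbeki and Salazar all have years in holy orders 29 years, so the next rule applies.
Among Ibarra, Mbeki and Salazar, alphabetically by surname: Ibarra before Mbeki before Salazar.
Full order: Osei, Castillo, Horvat, Obi, Espinoza, Ferreira, Ibarra, Mbeki, Salazar.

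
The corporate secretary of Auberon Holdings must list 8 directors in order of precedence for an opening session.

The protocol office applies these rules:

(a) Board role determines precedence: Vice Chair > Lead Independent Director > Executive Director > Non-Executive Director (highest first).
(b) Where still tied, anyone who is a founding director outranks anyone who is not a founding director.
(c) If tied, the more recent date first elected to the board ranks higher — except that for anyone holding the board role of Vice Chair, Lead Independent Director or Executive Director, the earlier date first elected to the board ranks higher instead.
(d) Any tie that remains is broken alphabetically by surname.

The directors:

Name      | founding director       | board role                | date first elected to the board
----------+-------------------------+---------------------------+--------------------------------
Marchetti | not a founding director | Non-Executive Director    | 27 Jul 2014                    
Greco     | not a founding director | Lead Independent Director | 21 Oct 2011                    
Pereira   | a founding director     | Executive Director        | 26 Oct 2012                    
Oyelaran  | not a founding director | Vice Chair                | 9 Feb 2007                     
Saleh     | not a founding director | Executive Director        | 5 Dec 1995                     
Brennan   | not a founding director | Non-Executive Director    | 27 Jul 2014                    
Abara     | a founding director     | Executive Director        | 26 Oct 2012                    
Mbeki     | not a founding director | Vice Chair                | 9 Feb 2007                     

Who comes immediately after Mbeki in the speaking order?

Oyelaran

By board role: Mbeki and Oyelaran (Vice Chair); then Greco (Lead Independent Director); then Abara, Pereira and Saleh (Executive Director); then Brennan and Marchetti (Non-Executive Director).
Mbeki and Oyelaran are each not a founding director, so the next rule applies.
Mbeki and Oyelaran both have date first elected to the board 9 Feb 2007, so the next rule applies.
Among Mbeki and Oyelaran, alphabetically by surname: Mbeki before Oyelaran.
Among Abara, Pereira and Saleh, a founding director before not a founding director: Abara and Pereira (a founding director) before Saleh (not a founding director).
Abara and Pereira both have date first elected to the board 26 Oct 2012, so the next rule applies.
Among Abara and Pereira, alphabetically by surname: Abara before Pereira.
Brennan and Marchetti are each not a founding director, so the next rule applies.
Brennan and Marchetti both have date first elected to the board 27 Jul 2014, so the next rule applies.
Among Brennan and Marchetti, alphabetically by surname: Brennan before Marchetti.
Order: Mbeki, Oyelaran, Greco, Abara, Pereira, Saleh, Brennan, Marchetti.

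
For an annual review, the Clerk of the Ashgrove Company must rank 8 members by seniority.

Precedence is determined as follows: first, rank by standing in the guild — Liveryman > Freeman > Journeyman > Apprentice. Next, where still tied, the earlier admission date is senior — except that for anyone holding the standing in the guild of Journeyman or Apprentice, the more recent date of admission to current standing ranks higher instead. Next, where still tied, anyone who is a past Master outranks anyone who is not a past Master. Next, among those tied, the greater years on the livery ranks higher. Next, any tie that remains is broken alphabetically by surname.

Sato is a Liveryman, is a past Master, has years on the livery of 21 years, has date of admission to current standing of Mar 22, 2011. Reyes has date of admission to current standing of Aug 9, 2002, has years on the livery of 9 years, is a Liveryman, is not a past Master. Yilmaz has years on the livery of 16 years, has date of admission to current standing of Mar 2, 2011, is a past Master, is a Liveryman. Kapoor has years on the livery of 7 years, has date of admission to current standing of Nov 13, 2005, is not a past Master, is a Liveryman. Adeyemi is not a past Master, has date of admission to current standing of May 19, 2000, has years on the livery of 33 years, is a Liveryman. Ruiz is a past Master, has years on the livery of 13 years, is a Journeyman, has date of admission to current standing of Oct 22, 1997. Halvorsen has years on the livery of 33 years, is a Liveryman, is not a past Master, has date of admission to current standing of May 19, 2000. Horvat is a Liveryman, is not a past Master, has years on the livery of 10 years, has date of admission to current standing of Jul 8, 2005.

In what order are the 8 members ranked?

Adeyemi, Halvorsen, Reyes, Horvat, Kapoor, Yilmaz, Sato, Ruiz

By standing in the guild: Adeyemi, Halvorsen, Reyes, Horvat, Kapoor, Yilmaz and Sato (Liveryman); then Ruiz (Journeyman).
Among Adeyemi, Halvorsen, Reyes, Horvat, Kapoor, Yilmaz and Sato, by date of admission to current standing (earlier first): Adeyemi and Halvorsen (May 19, 2000) before Reyes (Aug 9, 2002) before Horvat (Jul 8, 2005) before Kapoor (Nov 13, 2005) before Yilmaz (Mar 2, 2011) before Sato (Mar 22, 2011).
Adeyemi and Halvorsen are each not a past Master, so the next rule applies.
Adeyemi and Halvorsen both have years on the livery 33 years, so the next rule applies.
Among Adeyemi and Halvorsen, alphabetically by surname: Adeyemi before Halvorsen.
Full order: Adeyemi, Halvorsen, Reyes, Horvat, Kapoor, Yilmaz, Sato, Ruiz.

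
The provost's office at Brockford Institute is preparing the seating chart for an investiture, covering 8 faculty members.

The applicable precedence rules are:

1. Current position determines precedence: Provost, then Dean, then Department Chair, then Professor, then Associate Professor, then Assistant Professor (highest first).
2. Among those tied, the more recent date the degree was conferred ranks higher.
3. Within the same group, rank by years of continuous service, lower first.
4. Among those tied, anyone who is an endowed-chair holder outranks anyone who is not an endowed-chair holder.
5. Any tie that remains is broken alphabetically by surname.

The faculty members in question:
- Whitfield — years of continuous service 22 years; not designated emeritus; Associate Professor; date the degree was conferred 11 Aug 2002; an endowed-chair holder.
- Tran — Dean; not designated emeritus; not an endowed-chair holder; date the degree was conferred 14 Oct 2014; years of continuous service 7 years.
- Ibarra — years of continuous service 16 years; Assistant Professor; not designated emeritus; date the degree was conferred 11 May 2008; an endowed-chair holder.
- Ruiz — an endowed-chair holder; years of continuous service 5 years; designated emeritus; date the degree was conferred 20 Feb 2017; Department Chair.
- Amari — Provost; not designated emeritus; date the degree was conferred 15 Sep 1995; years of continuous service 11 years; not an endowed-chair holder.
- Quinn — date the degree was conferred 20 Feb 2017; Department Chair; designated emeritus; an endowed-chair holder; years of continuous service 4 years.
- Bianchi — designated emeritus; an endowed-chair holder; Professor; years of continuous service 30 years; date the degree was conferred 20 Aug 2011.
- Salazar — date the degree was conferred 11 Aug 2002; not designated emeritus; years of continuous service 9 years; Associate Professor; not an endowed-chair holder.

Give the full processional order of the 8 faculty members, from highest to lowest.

Amari, Tran, Quinn, Ruiz, Bianchi, Salazar, Whitfield, Ibarra

By current position: Amari (Provost); then Tran (Dean); then Quinn and Ruiz (Department Chair); then Bianchi (Professor); then Salazar and Whitfield (Associate Professor); then Ibarra (Assistant Professor).
Quinn and Ruiz both have date the degree was conferred 20 Feb 2017, so the next rule applies.
Among Quinn and Ruiz, by years of continuous service (lower first): Quinn (4 years) before Ruiz (5 years).
Salazar and Whitfield both have date the degree was conferred 11 Aug 2002, so the next rule applies.
Among Salazar and Whitfield, by years of continuous service (lower first): Salazar (9 years) before Whitfield (22 years).
Full order: Amari, Tran, Quinn, Ruiz, Bianchi, Salazar, Whitfield, Ibarra.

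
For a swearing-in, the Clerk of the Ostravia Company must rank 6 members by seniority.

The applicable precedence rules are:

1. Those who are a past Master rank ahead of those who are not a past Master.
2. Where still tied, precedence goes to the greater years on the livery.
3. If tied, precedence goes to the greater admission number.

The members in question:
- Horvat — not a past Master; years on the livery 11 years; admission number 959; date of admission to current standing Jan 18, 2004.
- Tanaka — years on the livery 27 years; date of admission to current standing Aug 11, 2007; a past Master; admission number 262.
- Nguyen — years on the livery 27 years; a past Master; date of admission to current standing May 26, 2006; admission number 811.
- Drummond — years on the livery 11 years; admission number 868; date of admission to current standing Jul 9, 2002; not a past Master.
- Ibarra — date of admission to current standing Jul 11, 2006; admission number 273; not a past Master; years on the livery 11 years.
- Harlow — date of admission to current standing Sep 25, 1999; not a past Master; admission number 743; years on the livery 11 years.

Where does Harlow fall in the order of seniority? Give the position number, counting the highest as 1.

By the first rule: Nguyen and Tanaka (both a past Master); then Horvat, Drummond, Harlow and Ibarra (each not a past Master).
Nguyen and Tanaka both have years on the livery 27 years, so the next rule applies.
Among Nguyen and Tanaka, by admission number (higher first): Nguyen (811) before Tanaka (262).
Horvat, Drummond, Harlow and Ibarra all have years on the livery 11 years, so the next rule applies.
Among Horvat, Drummond, Harlow and Ibarra, by admission number (higher first): Horvat (959) before Drummond (868) before Harlow (743) before Ibarra (273).
Order: Nguyen, Tanaka, Horvat, Drummond, Harlow, Ibarra. So position 5.

5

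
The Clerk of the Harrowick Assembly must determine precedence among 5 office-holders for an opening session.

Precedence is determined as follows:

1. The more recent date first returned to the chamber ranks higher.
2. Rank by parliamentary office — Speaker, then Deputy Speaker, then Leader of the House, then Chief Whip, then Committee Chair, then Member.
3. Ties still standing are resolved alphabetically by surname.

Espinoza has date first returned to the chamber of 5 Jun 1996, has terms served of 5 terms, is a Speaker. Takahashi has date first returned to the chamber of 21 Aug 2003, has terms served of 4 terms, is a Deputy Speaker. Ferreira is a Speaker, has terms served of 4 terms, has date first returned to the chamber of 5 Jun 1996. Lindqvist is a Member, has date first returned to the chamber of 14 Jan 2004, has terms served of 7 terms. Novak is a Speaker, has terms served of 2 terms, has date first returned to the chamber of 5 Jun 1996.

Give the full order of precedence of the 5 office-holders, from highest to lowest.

Lindqvist, Takahashi, Espinoza, Ferreira, Novak

By date first returned to the chamber (later first): Lindqvist (14 Jan 2004); then Takahashi (21 Aug 2003); then Espinoza, Ferreira and Novak (each 5 Jun 1996).
Espinoza, Ferreira and Novak are each Speaker, so the next rule applies.
Among Espinoza, Ferreira and Novak, alphabetically by surname: Espinoza before Ferreira before Novak.
Full order: Lindqvist, Takahashi, Espinoza, Ferreira, Novak.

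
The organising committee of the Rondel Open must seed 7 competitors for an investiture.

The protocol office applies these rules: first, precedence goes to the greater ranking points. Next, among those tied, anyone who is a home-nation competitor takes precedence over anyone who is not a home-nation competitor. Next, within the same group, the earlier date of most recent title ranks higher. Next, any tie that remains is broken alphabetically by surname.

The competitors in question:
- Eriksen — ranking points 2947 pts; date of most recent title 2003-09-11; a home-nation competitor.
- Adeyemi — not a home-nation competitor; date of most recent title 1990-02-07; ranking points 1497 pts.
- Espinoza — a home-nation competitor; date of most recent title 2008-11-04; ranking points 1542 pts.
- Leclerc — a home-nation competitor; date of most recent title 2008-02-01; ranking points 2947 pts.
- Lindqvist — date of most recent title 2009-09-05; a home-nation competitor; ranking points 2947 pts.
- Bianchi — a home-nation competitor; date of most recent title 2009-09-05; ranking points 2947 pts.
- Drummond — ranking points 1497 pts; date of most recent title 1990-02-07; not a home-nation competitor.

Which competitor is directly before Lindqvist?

Bianchi

By ranking points (higher first): Eriksen, Leclerc, Bianchi and Lindqvist (each 2947 pts); then Espinoza (1542 pts); then Adeyemi and Drummond (both 1497 pts).
Eriksen, Leclerc, Bianchi and Lindqvist are each a home-nation competitor, so the next rule applies.
Among Eriksen, Leclerc, Bianchi and Lindqvist, by date of most recent title (earlier first): Eriksen (2003-09-11) before Leclerc (2008-02-01) before Bianchi and Lindqvist (2009-09-05).
Among Bianchi and Lindqvist, alphabetically by surname: Bianchi before Lindqvist.
Adeyemi and Drummond are each not a home-nation competitor, so the next rule applies.
Adeyemi and Drummond both have date of most recent title 1990-02-07, so the next rule applies.
Among Adeyemi and Drummond, alphabetically by surname: Adeyemi before Drummond.
Order: Eriksen, Leclerc, Bianchi, Lindqvist, Espinoza, Adeyemi, Drummond.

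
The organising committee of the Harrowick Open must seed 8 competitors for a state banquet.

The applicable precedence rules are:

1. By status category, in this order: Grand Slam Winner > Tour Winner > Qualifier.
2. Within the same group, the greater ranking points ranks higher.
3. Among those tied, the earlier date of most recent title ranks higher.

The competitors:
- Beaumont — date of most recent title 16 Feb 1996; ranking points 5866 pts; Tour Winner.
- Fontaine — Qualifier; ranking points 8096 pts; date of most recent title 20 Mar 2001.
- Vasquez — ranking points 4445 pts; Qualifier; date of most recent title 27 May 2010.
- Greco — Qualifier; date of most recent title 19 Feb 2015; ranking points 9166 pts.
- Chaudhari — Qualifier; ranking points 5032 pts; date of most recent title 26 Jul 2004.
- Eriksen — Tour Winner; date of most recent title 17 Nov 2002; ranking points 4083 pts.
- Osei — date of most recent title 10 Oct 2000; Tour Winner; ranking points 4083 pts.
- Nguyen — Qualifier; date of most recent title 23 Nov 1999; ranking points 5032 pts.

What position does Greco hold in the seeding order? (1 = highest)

4

By status category: Beaumont, Osei and Eriksen (Tour Winner); then Greco, Fontaine, Nguyen, Chaudhari and Vasquez (Qualifier).
Among Beaumont, Osei and Eriksen, by ranking points (higher first): Beaumont (5866 pts) before Osei and Eriksen (4083 pts).
Among Osei and Eriksen, by date of most recent title (earlier first): Osei (10 Oct 2000) before Eriksen (17 Nov 2002).
Among Greco, Fontaine, Nguyen, Chaudhari and Vasquez, by ranking points (higher first): Greco (9166 pts) before Fontaine (8096 pts) before Nguyen and Chaudhari (5032 pts) before Vasquez (4445 pts).
Among Nguyen and Chaudhari, by date of most recent title (earlier first): Nguyen (23 Nov 1999) before Chaudhari (26 Jul 2004).
Order: Beaumont, Osei, Eriksen, Greco, Fontaine, Nguyen, Chaudhari, Vasquez. So position 4.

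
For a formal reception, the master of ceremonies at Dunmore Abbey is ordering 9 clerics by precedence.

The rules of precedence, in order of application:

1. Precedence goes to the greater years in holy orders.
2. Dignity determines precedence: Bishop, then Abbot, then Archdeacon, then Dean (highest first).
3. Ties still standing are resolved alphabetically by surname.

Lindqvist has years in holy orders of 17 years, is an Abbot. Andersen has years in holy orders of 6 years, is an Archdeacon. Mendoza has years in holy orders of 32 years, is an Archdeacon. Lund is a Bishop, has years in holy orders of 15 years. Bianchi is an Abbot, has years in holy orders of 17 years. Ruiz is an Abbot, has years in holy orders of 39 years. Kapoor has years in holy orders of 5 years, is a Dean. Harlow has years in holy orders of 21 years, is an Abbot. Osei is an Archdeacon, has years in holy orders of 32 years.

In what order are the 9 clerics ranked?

Ruiz, Mendoza, Osei, Harlow, Bianchi, Lindqvist, Lund, Andersen, Kapoor

By years in holy orders (higher first): Ruiz (39 years); then Mendoza and Osei (both 32 years); then Harlow (21 years); then Bianchi and Lindqvist (both 17 years); then Lund (15 years); then Andersen (6 years); then Kapoor (5 years).
Mendoza and Osei are each Archdeacon, so the next rule applies.
Among Mendoza and Osei, alphabetically by surname: Mendoza before Osei.
Bianchi and Lindqvist are each Abbot, so the next rule applies.
Among Bianchi and Lindqvist, alphabetically by surname: Bianchi before Lindqvist.
Full order: Ruiz, Mendoza, Osei, Harlow, Bianchi, Lindqvist, Lund, Andersen, Kapoor.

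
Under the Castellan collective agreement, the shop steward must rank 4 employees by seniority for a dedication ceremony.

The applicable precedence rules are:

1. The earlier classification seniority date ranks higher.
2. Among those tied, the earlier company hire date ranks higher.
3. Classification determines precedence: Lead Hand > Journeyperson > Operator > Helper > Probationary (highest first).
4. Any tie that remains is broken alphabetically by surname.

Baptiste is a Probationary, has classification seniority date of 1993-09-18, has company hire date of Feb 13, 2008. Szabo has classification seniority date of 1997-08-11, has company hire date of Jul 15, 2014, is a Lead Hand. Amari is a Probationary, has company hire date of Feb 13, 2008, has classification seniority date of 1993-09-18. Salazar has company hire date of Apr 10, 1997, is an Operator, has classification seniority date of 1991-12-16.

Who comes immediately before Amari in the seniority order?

Salazar

By classification seniority date (earlier first): Salazar (1991-12-16); then Amari and Baptiste (both 1993-09-18); then Szabo (1997-08-11).
Amari and Baptiste both have company hire date Feb 13, 2008, so the next rule applies.
Amari and Baptiste are each Probationary, so the next rule applies.
Among Amari and Baptiste, alphabetically by surname: Amari before Baptiste.
Order: Salazar, Amari, Baptiste, Szabo.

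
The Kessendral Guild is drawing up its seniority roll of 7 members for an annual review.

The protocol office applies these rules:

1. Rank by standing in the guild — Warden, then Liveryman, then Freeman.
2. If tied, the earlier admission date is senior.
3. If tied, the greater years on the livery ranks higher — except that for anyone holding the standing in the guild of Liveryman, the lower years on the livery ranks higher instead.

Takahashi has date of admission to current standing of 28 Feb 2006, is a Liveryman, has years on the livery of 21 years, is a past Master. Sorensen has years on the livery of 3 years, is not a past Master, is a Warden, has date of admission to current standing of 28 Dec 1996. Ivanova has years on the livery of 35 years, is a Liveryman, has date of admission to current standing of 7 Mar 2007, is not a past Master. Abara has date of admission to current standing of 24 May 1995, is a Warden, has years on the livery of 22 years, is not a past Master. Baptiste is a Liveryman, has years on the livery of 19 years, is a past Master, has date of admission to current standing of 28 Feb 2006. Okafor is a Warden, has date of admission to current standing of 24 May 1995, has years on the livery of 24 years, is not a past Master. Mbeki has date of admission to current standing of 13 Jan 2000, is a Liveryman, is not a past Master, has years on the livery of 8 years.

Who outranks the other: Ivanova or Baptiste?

Baptiste

By standing in the guild: Okafor, Abara and Sorensen (Warden); then Mbeki, Baptiste, Takahashi and Ivanova (Liveryman).
Among Okafor, Abara and Sorensen, by date of admission to current standing (earlier first): Okafor and Abara (24 May 1995) before Sorensen (28 Dec 1996).
Among Okafor and Abara, by years on the livery (higher first): Okafor (24 years) before Abara (22 years).
Among Mbeki, Baptiste, Takahashi and Ivanova, by date of admission to current standing (earlier first): Mbeki (13 Jan 2000) before Baptiste and Takahashi (28 Feb 2006) before Ivanova (7 Mar 2007).
Among Baptiste and Takahashi, by years on the livery (lower first) (reversed rule for this group): Baptiste (19 years) before Takahashi (21 years).
So Baptiste takes precedence.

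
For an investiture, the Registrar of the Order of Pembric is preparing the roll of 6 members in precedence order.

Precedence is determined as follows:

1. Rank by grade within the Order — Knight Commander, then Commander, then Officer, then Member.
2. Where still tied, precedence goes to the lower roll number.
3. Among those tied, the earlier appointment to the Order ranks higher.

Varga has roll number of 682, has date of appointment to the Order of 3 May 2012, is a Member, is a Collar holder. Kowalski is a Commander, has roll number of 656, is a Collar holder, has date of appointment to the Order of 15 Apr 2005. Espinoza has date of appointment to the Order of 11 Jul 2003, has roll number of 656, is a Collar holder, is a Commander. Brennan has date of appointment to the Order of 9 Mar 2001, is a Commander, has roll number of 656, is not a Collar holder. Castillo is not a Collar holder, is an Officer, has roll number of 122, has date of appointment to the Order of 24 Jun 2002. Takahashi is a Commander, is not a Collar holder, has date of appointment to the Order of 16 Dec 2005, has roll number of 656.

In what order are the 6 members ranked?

Brennan, Espinoza, Kowalski, Takahashi, Castillo, Varga

By grade within the Order: Brennan, Espinoza, Kowalski and Takahashi (Commander); then Castillo (Officer); then Varga (Member).
Brennan, Espinoza, Kowalski and Takahashi all have roll number 656, so the next rule applies.
Among Brennan, Espinoza, Kowalski and Takahashi, by date of appointment to the Order (earlier first): Brennan (9 Mar 2001) before Espinoza (11 Jul 2003) before Kowalski (15 Apr 2005) before Takahashi (16 Dec 2005).
Full order: Brennan, Espinoza, Kowalski, Takahashi, Castillo, Varga.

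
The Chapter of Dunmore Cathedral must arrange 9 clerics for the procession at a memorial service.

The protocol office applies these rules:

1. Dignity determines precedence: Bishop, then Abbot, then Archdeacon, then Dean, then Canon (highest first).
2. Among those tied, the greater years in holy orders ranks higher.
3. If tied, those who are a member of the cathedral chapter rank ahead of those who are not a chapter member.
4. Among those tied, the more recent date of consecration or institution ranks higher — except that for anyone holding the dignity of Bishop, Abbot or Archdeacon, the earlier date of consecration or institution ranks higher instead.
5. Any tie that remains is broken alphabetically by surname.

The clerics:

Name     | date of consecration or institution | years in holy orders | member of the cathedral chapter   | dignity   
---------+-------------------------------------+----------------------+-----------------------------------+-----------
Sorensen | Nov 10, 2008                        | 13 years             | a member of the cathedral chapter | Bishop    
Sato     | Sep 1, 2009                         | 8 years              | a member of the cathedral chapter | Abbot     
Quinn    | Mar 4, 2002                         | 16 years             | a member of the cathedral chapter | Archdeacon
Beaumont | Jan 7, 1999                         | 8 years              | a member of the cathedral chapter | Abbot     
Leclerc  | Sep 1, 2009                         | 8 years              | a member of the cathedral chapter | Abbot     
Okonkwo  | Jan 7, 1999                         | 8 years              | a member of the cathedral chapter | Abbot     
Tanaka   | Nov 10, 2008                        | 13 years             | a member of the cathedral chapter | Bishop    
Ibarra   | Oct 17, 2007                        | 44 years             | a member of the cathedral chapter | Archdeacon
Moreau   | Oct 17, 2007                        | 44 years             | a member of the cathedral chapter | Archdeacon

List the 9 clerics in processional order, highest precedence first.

By dignity: Sorensen and Tanaka (Bishop); then Beaumont, Okonkwo, Leclerc and Sato (Abbot); then Ibarra, Moreau and Quinn (Archdeacon).
Sorensen and Tanaka both have years in holy orders 13 years, so the next rule applies.
Sorensen and Tanaka are each a member of the cathedral chapter, so the next rule applies.
Sorensen and Tanaka both have date of consecration or institution Nov 10, 2008, so the next rule applies.
Among Sorensen and Tanaka, alphabetically by surname: Sorensen before Tanaka.
Beaumont, Okonkwo, Leclerc and Sato all have years in holy orders 8 years, so the next rule applies.
Beaumont, Okonkwo, Leclerc and Sato are each a member of the cathedral chapter, so the next rule applies.
Among Beaumont, Okonkwo, Leclerc and Sato, by date of consecration or institution (earlier first) (reversed rule for this group): Beaumont and Okonkwo (Jan 7, 1999) before Leclerc and Sato (Sep 1, 2009).
Among Beaumont and Okonkwo, alphabetically by surname: Beaumont before Okonkwo.
Among Leclerc and Sato, alphabetically by surname: Leclerc before Sato.
Among Ibarra, Moreau and Quinn, by years in holy orders (higher first): Ibarra and Moreau (44 years) before Quinn (16 years).
Ibarra and Moreau are each a member of the cathedral chapter, so the next rule applies.
Ibarra and Moreau both have date of consecration or institution Oct 17, 2007, so the next rule applies.
Among Ibarra and Moreau, alphabetically by surname: Ibarra before Moreau.
Full order: Sorensen, Tanaka, Beaumont, Okonkwo, Leclerc, Sato, Ibarra, Moreau, Quinn.

Sorensen, Tanaka, Beaumont, Okonkwo, Leclerc, Sato, Ibarra, Moreau, Quinn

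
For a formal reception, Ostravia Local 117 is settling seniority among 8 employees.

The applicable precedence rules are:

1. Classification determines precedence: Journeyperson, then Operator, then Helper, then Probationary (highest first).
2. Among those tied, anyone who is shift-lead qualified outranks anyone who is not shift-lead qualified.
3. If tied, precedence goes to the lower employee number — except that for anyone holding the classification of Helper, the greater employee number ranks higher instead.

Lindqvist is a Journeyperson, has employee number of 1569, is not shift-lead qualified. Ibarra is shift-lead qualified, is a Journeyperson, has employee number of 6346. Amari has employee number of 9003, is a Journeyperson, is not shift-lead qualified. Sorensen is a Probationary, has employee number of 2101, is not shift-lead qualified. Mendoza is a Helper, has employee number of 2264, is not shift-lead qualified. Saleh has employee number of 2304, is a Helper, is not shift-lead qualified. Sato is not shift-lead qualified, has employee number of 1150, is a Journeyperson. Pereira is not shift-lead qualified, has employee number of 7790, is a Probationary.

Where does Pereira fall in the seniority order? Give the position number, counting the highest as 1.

By classification: Ibarra, Sato, Lindqvist and Amari (Journeyperson); then Saleh and Mendoza (Helper); then Sorensen and Pereira (Probationary).
Among Ibarra, Sato, Lindqvist and Amari, shift-lead qualified before not shift-lead qualified: Ibarra (shift-lead qualified) before Sato, Lindqvist and Amari (not shift-lead qualified).
Among Sato, Lindqvist and Amari, by employee number (lower first): Sato (1150) before Lindqvist (1569) before Amari (9003).
Saleh and Mendoza are each not shift-lead qualified, so the next rule applies.
Among Saleh and Mendoza, by employee number (higher first) (reversed rule for this group): Saleh (2304) before Mendoza (2264).
Sorensen and Pereira are each not shift-lead qualified, so the next rule applies.
Among Sorensen and Pereira, by employee number (lower first): Sorensen (2101) before Pereira (7790).
Order: Ibarra, Sato, Lindqvist, Amari, Saleh, Mendoza, Sorensen, Pereira. So position 8.

8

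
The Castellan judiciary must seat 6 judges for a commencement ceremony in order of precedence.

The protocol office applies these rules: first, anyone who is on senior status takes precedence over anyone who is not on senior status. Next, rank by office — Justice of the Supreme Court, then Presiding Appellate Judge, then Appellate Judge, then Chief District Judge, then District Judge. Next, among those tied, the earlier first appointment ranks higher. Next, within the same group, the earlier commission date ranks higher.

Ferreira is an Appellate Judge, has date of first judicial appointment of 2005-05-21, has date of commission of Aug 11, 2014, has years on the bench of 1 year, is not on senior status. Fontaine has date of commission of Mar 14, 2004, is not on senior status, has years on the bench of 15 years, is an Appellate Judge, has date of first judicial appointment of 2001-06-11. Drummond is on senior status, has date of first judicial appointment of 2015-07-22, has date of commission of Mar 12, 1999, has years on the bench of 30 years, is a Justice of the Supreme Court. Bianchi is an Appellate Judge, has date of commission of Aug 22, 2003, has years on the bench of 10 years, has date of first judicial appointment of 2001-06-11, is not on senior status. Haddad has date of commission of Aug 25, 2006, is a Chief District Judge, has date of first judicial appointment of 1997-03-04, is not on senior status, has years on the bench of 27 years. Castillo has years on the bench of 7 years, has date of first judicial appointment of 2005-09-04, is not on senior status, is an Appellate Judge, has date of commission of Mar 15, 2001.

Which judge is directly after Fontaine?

By the first rule: Drummond (on senior status); then Bianchi, Fontaine, Ferreira, Castillo and Haddad (each not on senior status).
Among Bianchi, Fontaine, Ferreira, Castillo and Haddad, by office: Bianchi, Fontaine, Ferreira and Castillo (Appellate Judge) before Haddad (Chief District Judge).
Among Bianchi, Fontaine, Ferreira and Castillo, by date of first judicial appointment (earlier first): Bianchi and Fontaine (2001-06-11) before Ferreira (2005-05-21) before Castillo (2005-09-04).
Among Bianchi and Fontaine, by date of commission (earlier first): Bianchi (Aug 22, 2003) before Fontaine (Mar 14, 2004).
Order: Drummond, Bianchi, Fontaine, Ferreira, Castillo, Haddad.

Ferreira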